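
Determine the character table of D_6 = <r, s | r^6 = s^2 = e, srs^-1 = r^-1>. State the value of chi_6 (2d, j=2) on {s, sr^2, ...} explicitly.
Conjugacy classes: {e} of size 1, {r^3} of size 1, {r^1, r^5} of size 2, {r^2, r^4} of size 2, {s, sr^2, ...} of size 3, {sr, sr^3, ...} of size 3.
Character table:
  irrep \ class              {e} (size 1)  {r^3} (size 1)  {r^1, r^5} (size 2)  {r^2, r^4} (size 2)  {s, sr^2, ...} (size 3)  {sr, sr^3, ...} (size 3)
  chi_1 (triv)               1             1               1                    1                    1                        1                       
  chi_2 (sign: r->1, s->-1)  1             1               1                    1                    -1                       -1                      
  chi_3 (r->-1, s->1)        1             -1              -1                   1                    1                        -1                      
  chi_4 (r->-1, s->-1)       1             -1              -1                   1                    -1                       1                       
  chi_5 (2d, j=1)            2             -2              1                    -1                   0                        0                       
  chi_6 (2d, j=2)            2             2               -1                   -1                   0                        0                       

Spot check: chi_6 (2d, j=2) on {s, sr^2, ...} = 0.

Reasoning: D_6 has order 2*6 = 12 with 6 conjugacy classes, hence 6 irreducibles. Sum of squared dims 1 + 1 + 1 + 1 + 4 + 4 = 12 = |G|. Linear characters come from the abelianisation; the 2-dimensional irreps have character r^k -> 2*cos(2*pi*j*k/6), reflections -> 0.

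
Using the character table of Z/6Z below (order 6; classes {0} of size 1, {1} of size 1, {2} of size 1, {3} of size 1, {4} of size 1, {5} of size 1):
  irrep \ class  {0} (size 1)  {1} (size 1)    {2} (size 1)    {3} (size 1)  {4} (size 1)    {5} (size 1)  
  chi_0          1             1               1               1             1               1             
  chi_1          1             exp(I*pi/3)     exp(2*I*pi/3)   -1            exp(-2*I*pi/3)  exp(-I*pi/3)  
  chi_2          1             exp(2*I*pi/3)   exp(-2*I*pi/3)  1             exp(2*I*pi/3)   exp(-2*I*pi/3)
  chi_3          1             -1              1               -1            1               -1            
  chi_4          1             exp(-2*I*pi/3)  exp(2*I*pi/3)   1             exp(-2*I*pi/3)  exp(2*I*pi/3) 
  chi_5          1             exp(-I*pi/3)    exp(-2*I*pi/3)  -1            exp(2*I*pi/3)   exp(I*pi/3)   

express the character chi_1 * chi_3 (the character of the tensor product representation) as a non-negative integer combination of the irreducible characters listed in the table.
chi_1 tensor chi_3 = chi_4 (all other irreducibles have multiplicity 0).

The character of a tensor product is the pointwise product (chi_1 * chi_3)(C) = chi_1(C) * chi_3(C):
  {0}: (1)*(1), {1}: (exp(I*pi/3))*(-1), {2}: (exp(2*I*pi/3))*(1), {3}: (-1)*(-1), {4}: (exp(-2*I*pi/3))*(1), {5}: (exp(-I*pi/3))*(-1)
so (chi_1 * chi_3) takes values
  {0} -> 1, {1} -> -exp(I*pi/3), {2} -> exp(2*I*pi/3), {3} -> 1, {4} -> exp(-2*I*pi/3), {5} -> -exp(-I*pi/3).
Now take the inner product of this character with each irreducible chi from the table, <chi_1*chi_3, chi> = (1/6) sum_C |C| (chi_1*chi_3)(C) conj(chi(C)):
  <chi_1*chi_3, chi_0> = (1/6)[1*(1)*conj(1) + 1*(-exp(I*pi/3))*conj(1) + 1*(exp(2*I*pi/3))*conj(1) + 1*(1)*conj(1) + 1*(exp(-2*I*pi/3))*conj(1) + 1*(-exp(-I*pi/3))*conj(1)]
      = (1/6)[(1) + (-exp(I*pi/3)) + (exp(2*I*pi/3)) + (1) + (exp(-2*I*pi/3)) + (-exp(-I*pi/3))] = 0/6 = 0
  <chi_1*chi_3, chi_1> = (1/6)[1*(1)*conj(1) + 1*(-exp(I*pi/3))*conj(exp(I*pi/3)) + 1*(exp(2*I*pi/3))*conj(exp(2*I*pi/3)) + 1*(1)*conj(-1) + 1*(exp(-2*I*pi/3))*conj(exp(-2*I*pi/3)) + 1*(-exp(-I*pi/3))*conj(exp(-I*pi/3))]
      = (1/6)[(1) + (-1) + (1) + (-1) + (1) + (-1)] = 0/6 = 0
  <chi_1*chi_3, chi_2> = (1/6)[1*(1)*conj(1) + 1*(-exp(I*pi/3))*conj(exp(2*I*pi/3)) + 1*(exp(2*I*pi/3))*conj(exp(-2*I*pi/3)) + 1*(1)*conj(1) + 1*(exp(-2*I*pi/3))*conj(exp(2*I*pi/3)) + 1*(-exp(-I*pi/3))*conj(exp(-2*I*pi/3))]
      = (1/6)[(1) + (-exp(-I*pi/3)) + (exp(-2*I*pi/3)) + (1) + (exp(2*I*pi/3)) + (-exp(I*pi/3))] = 0/6 = 0
  <chi_1*chi_3, chi_3> = (1/6)[1*(1)*conj(1) + 1*(-exp(I*pi/3))*conj(-1) + 1*(exp(2*I*pi/3))*conj(1) + 1*(1)*conj(-1) + 1*(exp(-2*I*pi/3))*conj(1) + 1*(-exp(-I*pi/3))*conj(-1)]
      = (1/6)[(1) + (exp(I*pi/3)) + (exp(2*I*pi/3)) + (-1) + (exp(-2*I*pi/3)) + (exp(-I*pi/3))] = 0/6 = 0
  <chi_1*chi_3, chi_4> = (1/6)[1*(1)*conj(1) + 1*(-exp(I*pi/3))*conj(exp(-2*I*pi/3)) + 1*(exp(2*I*pi/3))*conj(exp(2*I*pi/3)) + 1*(1)*conj(1) + 1*(exp(-2*I*pi/3))*conj(exp(-2*I*pi/3)) + 1*(-exp(-I*pi/3))*conj(exp(2*I*pi/3))]
      = (1/6)[(1) + (1) + (1) + (1) + (1) + (1)] = 6/6 = 1
  <chi_1*chi_3, chi_5> = (1/6)[1*(1)*conj(1) + 1*(-exp(I*pi/3))*conj(exp(-I*pi/3)) + 1*(exp(2*I*pi/3))*conj(exp(-2*I*pi/3)) + 1*(1)*conj(-1) + 1*(exp(-2*I*pi/3))*conj(exp(2*I*pi/3)) + 1*(-exp(-I*pi/3))*conj(exp(I*pi/3))]
      = (1/6)[(1) + (-exp(2*I*pi/3)) + (exp(-2*I*pi/3)) + (-1) + (exp(2*I*pi/3)) + (-exp(-2*I*pi/3))] = 0/6 = 0
(Exp terms are combined using exp(i*s)*conj(exp(i*t)) = exp(i*(s-t)), and sums of them are collapsed using the identity that for every m > 1 the m distinct m-th roots of unity sum to 0, e.g. 1 + exp(2*I*pi/3) + exp(-2*I*pi/3) = 0.)
Hence the multiplicities are chi_4: 1. Dimension check: dim(chi_1)*dim(chi_3) = 1*1 = 1 and sum (mult * dim) = 1*1 = 1.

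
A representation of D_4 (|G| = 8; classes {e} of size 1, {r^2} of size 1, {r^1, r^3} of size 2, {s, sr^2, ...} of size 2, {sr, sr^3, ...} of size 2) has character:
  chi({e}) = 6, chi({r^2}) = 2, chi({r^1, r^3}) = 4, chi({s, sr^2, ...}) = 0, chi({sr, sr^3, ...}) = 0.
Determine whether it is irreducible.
Not irreducible (reducible): <chi, chi> = 9 > 1.

Solution. <chi, chi> = (1/|G|) sum_C |C| * |chi(C)|^2 = (1/8)[1*|6|^2 + 1*|2|^2 + 2*|4|^2 + 2*|0|^2 + 2*|0|^2]
  = (1/8)[(36) + (4) + (32) + (0) + (0)] = 72/8 = 9.
A character is irreducible iff <chi, chi> = 1, so this representation is reducible.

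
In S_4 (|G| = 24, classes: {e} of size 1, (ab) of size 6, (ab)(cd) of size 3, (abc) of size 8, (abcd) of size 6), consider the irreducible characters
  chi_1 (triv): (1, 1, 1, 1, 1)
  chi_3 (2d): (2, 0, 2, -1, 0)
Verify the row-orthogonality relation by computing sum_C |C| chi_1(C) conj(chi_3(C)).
Sum = 0; so <chi_1, chi_3> = 0 (distinct irreducibles are orthogonal).

Compute term by term over conjugacy classes (|C| * chi_1(C) * conj(chi_3(C))):
  1*(1)*conj(2) + 6*(1)*conj(0) + 3*(1)*conj(2) + 8*(1)*conj(-1) + 6*(1)*conj(0)
  = (2) + (0) + (6) + (-8) + (0)
  = 0.
Dividing by |G| = 24 gives 0/24 = 0, matching the row-orthogonality relation <chi_1, chi_3> = [chi_1 = chi_3].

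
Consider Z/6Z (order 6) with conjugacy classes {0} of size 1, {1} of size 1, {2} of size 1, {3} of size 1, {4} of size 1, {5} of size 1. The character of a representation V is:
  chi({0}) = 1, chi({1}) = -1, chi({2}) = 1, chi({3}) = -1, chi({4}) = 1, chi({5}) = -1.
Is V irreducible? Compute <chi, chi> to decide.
Irreducible: <chi, chi> = 1.

Details: <chi, chi> = (1/|G|) sum_C |C| * |chi(C)|^2 = (1/6)[1*|1|^2 + 1*|-1|^2 + 1*|1|^2 + 1*|-1|^2 + 1*|1|^2 + 1*|-1|^2]
  = (1/6)[(1) + (1) + (1) + (1) + (1) + (1)] = 6/6 = 1.
(Exp terms are combined using exp(i*s)*conj(exp(i*t)) = exp(i*(s-t)), and sums of them are collapsed using the identity that for every m > 1 the m distinct m-th roots of unity sum to 0, e.g. 1 + exp(2*I*pi/3) + exp(-2*I*pi/3) = 0.)
A character is irreducible iff <chi, chi> = 1, so this representation is irreducible.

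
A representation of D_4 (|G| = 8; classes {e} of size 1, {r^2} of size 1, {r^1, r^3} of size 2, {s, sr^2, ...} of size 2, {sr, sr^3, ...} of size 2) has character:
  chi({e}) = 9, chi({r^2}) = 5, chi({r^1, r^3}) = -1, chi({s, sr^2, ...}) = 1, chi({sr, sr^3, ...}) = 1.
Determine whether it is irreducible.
Not irreducible (reducible): <chi, chi> = 14 > 1.

Explanation: <chi, chi> = (1/|G|) sum_C |C| * |chi(C)|^2 = (1/8)[1*|9|^2 + 1*|5|^2 + 2*|-1|^2 + 2*|1|^2 + 2*|1|^2]
  = (1/8)[(81) + (25) + (2) + (2) + (2)] = 112/8 = 14.
A character is irreducible iff <chi, chi> = 1, so this representation is reducible.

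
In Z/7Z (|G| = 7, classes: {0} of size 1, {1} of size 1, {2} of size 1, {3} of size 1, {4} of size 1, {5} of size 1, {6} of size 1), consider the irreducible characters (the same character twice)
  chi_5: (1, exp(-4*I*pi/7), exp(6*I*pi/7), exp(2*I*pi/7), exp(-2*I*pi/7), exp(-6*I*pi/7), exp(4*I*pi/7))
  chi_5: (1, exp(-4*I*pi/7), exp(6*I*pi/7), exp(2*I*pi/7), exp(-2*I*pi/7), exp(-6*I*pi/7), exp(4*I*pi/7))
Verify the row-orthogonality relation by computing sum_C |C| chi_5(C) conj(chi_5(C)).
Sum = 7 = |G| = 7; so <chi_5, chi_5> = 1 (norm-1 confirms irreducibility).

Compute term by term over conjugacy classes (|C| * chi_5(C) * conj(chi_5(C))):
  1*(1)*conj(1) + 1*(exp(-4*I*pi/7))*conj(exp(-4*I*pi/7)) + 1*(exp(6*I*pi/7))*conj(exp(6*I*pi/7)) + 1*(exp(2*I*pi/7))*conj(exp(2*I*pi/7)) + 1*(exp(-2*I*pi/7))*conj(exp(-2*I*pi/7)) + 1*(exp(-6*I*pi/7))*conj(exp(-6*I*pi/7)) + 1*(exp(4*I*pi/7))*conj(exp(4*I*pi/7))
  = (1) + (1) + (1) + (1) + (1) + (1) + (1)
  = 7.
(Exp terms are combined using exp(i*s)*conj(exp(i*t)) = exp(i*(s-t)), and sums of them are collapsed using the identity that for every m > 1 the m distinct m-th roots of unity sum to 0, e.g. 1 + exp(2*I*pi/3) + exp(-2*I*pi/3) = 0.)
Dividing by |G| = 7 gives 7/7 = 1, matching the row-orthogonality relation <chi_5, chi_5> = [chi_5 = chi_5].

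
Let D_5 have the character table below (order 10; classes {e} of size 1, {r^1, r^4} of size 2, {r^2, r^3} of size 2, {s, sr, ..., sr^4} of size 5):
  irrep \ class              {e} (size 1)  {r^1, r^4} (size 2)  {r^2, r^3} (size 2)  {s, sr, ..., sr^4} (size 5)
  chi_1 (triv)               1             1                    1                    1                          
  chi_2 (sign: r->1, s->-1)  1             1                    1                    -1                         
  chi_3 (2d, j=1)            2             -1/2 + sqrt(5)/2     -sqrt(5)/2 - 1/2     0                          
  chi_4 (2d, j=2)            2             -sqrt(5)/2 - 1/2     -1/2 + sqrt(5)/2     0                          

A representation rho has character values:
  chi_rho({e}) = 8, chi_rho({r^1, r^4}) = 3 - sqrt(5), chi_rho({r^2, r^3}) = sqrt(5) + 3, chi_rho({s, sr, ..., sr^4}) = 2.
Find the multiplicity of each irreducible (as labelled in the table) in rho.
Multiplicities: chi_1: 3, chi_2: 1, chi_3: 0, chi_4: 2.

Use <chi_rho, chi> = (1/|G|) sum_C |C| * chi_rho(C) * conj(chi(C)) with |G| = 10 for each irreducible chi in the table:
  <chi_rho, chi_1> = (1/10)[1*(8)*conj(1) + 2*(3 - sqrt(5))*conj(1) + 2*(sqrt(5) + 3)*conj(1) + 5*(2)*conj(1)]
      = (1/10)[(8) + (6 - 2*sqrt(5)) + (2*sqrt(5) + 6) + (10)] = 30/10 = 3
  <chi_rho, chi_2> = (1/10)[1*(8)*conj(1) + 2*(3 - sqrt(5))*conj(1) + 2*(sqrt(5) + 3)*conj(1) + 5*(2)*conj(-1)]
      = (1/10)[(8) + (6 - 2*sqrt(5)) + (2*sqrt(5) + 6) + (-10)] = 10/10 = 1
  <chi_rho, chi_3> = (1/10)[1*(8)*conj(2) + 2*(3 - sqrt(5))*conj(-1/2 + sqrt(5)/2) + 2*(sqrt(5) + 3)*conj(-sqrt(5)/2 - 1/2) + 5*(2)*conj(0)]
      = (1/10)[(16) + (-8 + 4*sqrt(5)) + (-4*sqrt(5) - 8) + (0)] = 0/10 = 0
  <chi_rho, chi_4> = (1/10)[1*(8)*conj(2) + 2*(3 - sqrt(5))*conj(-sqrt(5)/2 - 1/2) + 2*(sqrt(5) + 3)*conj(-1/2 + sqrt(5)/2) + 5*(2)*conj(0)]
      = (1/10)[(16) + (2 - 2*sqrt(5)) + (2 + 2*sqrt(5)) + (0)] = 20/10 = 2
Dimension check: dim(rho) = sum (mult * dim) = 3*1 + 1*1 + 0*2 + 2*2 = 8 = chi_rho(e) = 8.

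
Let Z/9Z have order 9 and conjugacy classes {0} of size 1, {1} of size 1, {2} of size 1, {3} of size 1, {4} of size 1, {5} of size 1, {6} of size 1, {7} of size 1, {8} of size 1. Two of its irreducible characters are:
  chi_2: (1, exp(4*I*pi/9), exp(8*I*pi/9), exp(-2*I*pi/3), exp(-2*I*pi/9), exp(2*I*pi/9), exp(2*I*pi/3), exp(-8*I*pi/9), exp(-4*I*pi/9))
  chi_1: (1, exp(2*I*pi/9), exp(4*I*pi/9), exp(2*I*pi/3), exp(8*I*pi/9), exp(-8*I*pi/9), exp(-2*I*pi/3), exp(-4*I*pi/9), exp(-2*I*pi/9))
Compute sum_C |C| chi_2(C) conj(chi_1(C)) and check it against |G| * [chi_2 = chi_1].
Sum = 0; so <chi_2, chi_1> = 0 (distinct irreducibles are orthogonal).

Reasoning: Compute term by term over conjugacy classes (|C| * chi_2(C) * conj(chi_1(C))):
  1*(1)*conj(1) + 1*(exp(4*I*pi/9))*conj(exp(2*I*pi/9)) + 1*(exp(8*I*pi/9))*conj(exp(4*I*pi/9)) + 1*(exp(-2*I*pi/3))*conj(exp(2*I*pi/3)) + 1*(exp(-2*I*pi/9))*conj(exp(8*I*pi/9)) + 1*(exp(2*I*pi/9))*conj(exp(-8*I*pi/9)) + 1*(exp(2*I*pi/3))*conj(exp(-2*I*pi/3)) + 1*(exp(-8*I*pi/9))*conj(exp(-4*I*pi/9)) + 1*(exp(-4*I*pi/9))*conj(exp(-2*I*pi/9))
  = (1) + (exp(2*I*pi/9)) + (exp(4*I*pi/9)) + (exp(2*I*pi/3)) + (exp(8*I*pi/9)) + (exp(-8*I*pi/9)) + (exp(-2*I*pi/3)) + (exp(-4*I*pi/9)) + (exp(-2*I*pi/9))
  = 0.
(Exp terms are combined using exp(i*s)*conj(exp(i*t)) = exp(i*(s-t)), and sums of them are collapsed using the identity that for every m > 1 the m distinct m-th roots of unity sum to 0, e.g. 1 + exp(2*I*pi/3) + exp(-2*I*pi/3) = 0.)
Dividing by |G| = 9 gives 0/9 = 0, matching the row-orthogonality relation <chi_2, chi_1> = [chi_2 = chi_1].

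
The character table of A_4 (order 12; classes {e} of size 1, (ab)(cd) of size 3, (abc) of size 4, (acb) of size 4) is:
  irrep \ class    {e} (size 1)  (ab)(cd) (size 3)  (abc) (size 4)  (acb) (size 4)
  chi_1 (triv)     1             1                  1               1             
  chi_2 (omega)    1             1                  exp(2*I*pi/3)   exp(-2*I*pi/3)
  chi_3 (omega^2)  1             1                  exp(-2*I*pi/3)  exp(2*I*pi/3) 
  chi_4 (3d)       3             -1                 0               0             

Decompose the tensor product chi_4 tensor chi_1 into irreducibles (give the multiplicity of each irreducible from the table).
chi_4 tensor chi_1 = chi_4 (all other irreducibles have multiplicity 0).

The character of a tensor product is the pointwise product (chi_4 * chi_1)(C) = chi_4(C) * chi_1(C):
  {e}: (3)*(1), (ab)(cd): (-1)*(1), (abc): (0)*(1), (acb): (0)*(1)
so (chi_4 * chi_1) takes values
  {e} -> 3, (ab)(cd) -> -1, (abc) -> 0, (acb) -> 0.
Now take the inner product of this character with each irreducible chi from the table, <chi_4*chi_1, chi> = (1/12) sum_C |C| (chi_4*chi_1)(C) conj(chi(C)):
  <chi_4*chi_1, chi_1> = (1/12)[1*(3)*conj(1) + 3*(-1)*conj(1) + 4*(0)*conj(1) + 4*(0)*conj(1)]
      = (1/12)[(3) + (-3) + (0) + (0)] = 0/12 = 0
  <chi_4*chi_1, chi_2> = (1/12)[1*(3)*conj(1) + 3*(-1)*conj(1) + 4*(0)*conj(exp(2*I*pi/3)) + 4*(0)*conj(exp(-2*I*pi/3))]
      = (1/12)[(3) + (-3) + (0) + (0)] = 0/12 = 0
  <chi_4*chi_1, chi_3> = (1/12)[1*(3)*conj(1) + 3*(-1)*conj(1) + 4*(0)*conj(exp(-2*I*pi/3)) + 4*(0)*conj(exp(2*I*pi/3))]
      = (1/12)[(3) + (-3) + (0) + (0)] = 0/12 = 0
  <chi_4*chi_1, chi_4> = (1/12)[1*(3)*conj(3) + 3*(-1)*conj(-1) + 4*(0)*conj(0) + 4*(0)*conj(0)]
      = (1/12)[(9) + (3) + (0) + (0)] = 12/12 = 1
(Exp terms are combined using exp(i*s)*conj(exp(i*t)) = exp(i*(s-t)), and sums of them are collapsed using the identity that for every m > 1 the m distinct m-th roots of unity sum to 0, e.g. 1 + exp(2*I*pi/3) + exp(-2*I*pi/3) = 0.)
Hence the multiplicities are chi_4: 1. Dimension check: dim(chi_4)*dim(chi_1) = 3*1 = 3 and sum (mult * dim) = 1*3 = 3.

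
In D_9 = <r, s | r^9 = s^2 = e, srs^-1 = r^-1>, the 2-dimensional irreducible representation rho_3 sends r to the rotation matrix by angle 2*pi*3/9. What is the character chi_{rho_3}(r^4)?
chi_{rho_3}(r^4) = 2*cos(2*pi*3*4/9) = -1

Solution. rho_3(r^4) is rotation by angle 2*pi*3*4/9, whose trace is 2*cos(2*pi*3*4/9) = -1.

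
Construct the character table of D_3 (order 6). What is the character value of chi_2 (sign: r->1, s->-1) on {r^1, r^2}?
Conjugacy classes: {e} of size 1, {r^1, r^2} of size 2, {s, sr, ..., sr^2} of size 3.
Character table:
  irrep \ class              {e} (size 1)  {r^1, r^2} (size 2)  {s, sr, ..., sr^2} (size 3)
  chi_1 (triv)               1             1                    1                          
  chi_2 (sign: r->1, s->-1)  1             1                    -1                         
  chi_3 (2d, j=1)            2             -1                   0                          

Spot check: chi_2 (sign: r->1, s->-1) on {r^1, r^2} = 1.

D_3 has order 2*3 = 6 with 3 conjugacy classes, hence 3 irreducibles. Sum of squared dims 1 + 1 + 4 = 6 = |G|. Linear characters come from the abelianisation; the 2-dimensional irreps have character r^k -> 2*cos(2*pi*j*k/3), reflections -> 0.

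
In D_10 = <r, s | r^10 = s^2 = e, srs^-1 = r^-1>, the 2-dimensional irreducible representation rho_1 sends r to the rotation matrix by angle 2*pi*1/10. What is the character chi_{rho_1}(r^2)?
chi_{rho_1}(r^2) = 2*cos(2*pi*1*2/10) = -1/2 + sqrt(5)/2

rho_1(r^2) is rotation by angle 2*pi*1*2/10, whose trace is 2*cos(2*pi*1*2/10) = -1/2 + sqrt(5)/2.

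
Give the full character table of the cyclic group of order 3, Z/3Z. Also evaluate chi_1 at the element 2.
Character table of Z/3Z (irreps indexed chi_0,...,chi_2 with chi_k(m) = zeta_3^(k*m), zeta_3 = exp(2*pi*i/3)):
  irrep \ class  {0} (size 1)  {1} (size 1)    {2} (size 1)  
  chi_0          1             1               1             
  chi_1          1             exp(2*I*pi/3)   exp(-2*I*pi/3)
  chi_2          1             exp(-2*I*pi/3)  exp(2*I*pi/3) 

Spot check: chi_1(2) = zeta_3^(1*2) = zeta_3^2 = exp(-2*I*pi/3).

Derivation: Z/3Z is abelian, so all 3 irreducible complex representations are 1-dimensional. They are given by chi_k(m) = zeta_3^(k*m) for k = 0,...,2. Row orthogonality: sum_m chi_k(m) conj(chi_l(m)) = 3 * [k = l].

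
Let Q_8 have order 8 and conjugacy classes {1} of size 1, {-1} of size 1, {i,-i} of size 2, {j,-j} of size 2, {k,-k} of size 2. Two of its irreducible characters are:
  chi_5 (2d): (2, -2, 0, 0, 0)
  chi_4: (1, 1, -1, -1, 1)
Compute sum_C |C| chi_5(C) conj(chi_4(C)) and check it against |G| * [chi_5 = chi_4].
Sum = 0; so <chi_5, chi_4> = 0 (distinct irreducibles are orthogonal).

Explanation: Compute term by term over conjugacy classes (|C| * chi_5(C) * conj(chi_4(C))):
  1*(2)*conj(1) + 1*(-2)*conj(1) + 2*(0)*conj(-1) + 2*(0)*conj(-1) + 2*(0)*conj(1)
  = (2) + (-2) + (0) + (0) + (0)
  = 0.
Dividing by |G| = 8 gives 0/8 = 0, matching the row-orthogonality relation <chi_5, chi_4> = [chi_5 = chi_4].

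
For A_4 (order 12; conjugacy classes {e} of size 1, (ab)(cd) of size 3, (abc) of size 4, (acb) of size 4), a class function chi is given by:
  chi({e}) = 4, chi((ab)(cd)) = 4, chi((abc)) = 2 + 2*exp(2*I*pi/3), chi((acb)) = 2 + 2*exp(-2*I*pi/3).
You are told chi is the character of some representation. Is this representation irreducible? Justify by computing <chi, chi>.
Not irreducible (reducible): <chi, chi> = 8 > 1.

Proof sketch: <chi, chi> = (1/|G|) sum_C |C| * |chi(C)|^2 = (1/12)[1*|4|^2 + 3*|4|^2 + 4*|2 + 2*exp(2*I*pi/3)|^2 + 4*|2 + 2*exp(-2*I*pi/3)|^2]
  = (1/12)[(16) + (48) + (16) + (16)] = 96/12 = 8.
(Exp terms are combined using exp(i*s)*conj(exp(i*t)) = exp(i*(s-t)), and sums of them are collapsed using the identity that for every m > 1 the m distinct m-th roots of unity sum to 0, e.g. 1 + exp(2*I*pi/3) + exp(-2*I*pi/3) = 0.)
A character is irreducible iff <chi, chi> = 1, so this representation is reducible.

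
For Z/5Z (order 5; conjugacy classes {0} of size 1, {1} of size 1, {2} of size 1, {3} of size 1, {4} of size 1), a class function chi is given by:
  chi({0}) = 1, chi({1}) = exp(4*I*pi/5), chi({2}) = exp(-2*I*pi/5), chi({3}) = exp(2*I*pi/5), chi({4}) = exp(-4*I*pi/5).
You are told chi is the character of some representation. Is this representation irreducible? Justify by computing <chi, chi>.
Irreducible: <chi, chi> = 1.

Solution. <chi, chi> = (1/|G|) sum_C |C| * |chi(C)|^2 = (1/5)[1*|1|^2 + 1*|exp(4*I*pi/5)|^2 + 1*|exp(-2*I*pi/5)|^2 + 1*|exp(2*I*pi/5)|^2 + 1*|exp(-4*I*pi/5)|^2]
  = (1/5)[(1) + (1) + (1) + (1) + (1)] = 5/5 = 1.
(Exp terms are combined using exp(i*s)*conj(exp(i*t)) = exp(i*(s-t)), and sums of them are collapsed using the identity that for every m > 1 the m distinct m-th roots of unity sum to 0, e.g. 1 + exp(2*I*pi/3) + exp(-2*I*pi/3) = 0.)
A character is irreducible iff <chi, chi> = 1, so this representation is irreducible.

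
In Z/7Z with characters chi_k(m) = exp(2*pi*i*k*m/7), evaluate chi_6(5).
chi_6(5) = zeta_7^30 = exp(4*I*pi/7)

Explanation: chi_6(5) = zeta_7^(6*5) = zeta_7^30. Since zeta_7^7 = 1, this equals zeta_7^2 = exp(2*pi*i*2/7) = exp(4*I*pi/7).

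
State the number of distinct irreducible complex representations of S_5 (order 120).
7

Solution. The number of irreducible complex representations of a finite group equals its number of conjugacy classes. Conjugacy classes in S_5 correspond to cycle types, i.e. partitions of 5; there are p(5) = 7 of them, so S_5 (order 120) has exactly 7 irreducible complex representations.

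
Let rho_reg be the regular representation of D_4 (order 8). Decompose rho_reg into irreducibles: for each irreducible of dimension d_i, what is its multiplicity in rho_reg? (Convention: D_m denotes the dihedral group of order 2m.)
Each irreducible V_i of dimension d_i appears with multiplicity d_i, i.e. rho_reg = (direct sum over all irreducibles V_i) d_i V_i. The irreducible dimensions for D_4 are 1, 1, 1, 1, 2: 4 irreducibles of dimension 1, each with multiplicity 1; 1 irreducible of dimension 2, with multiplicity 2. Total dimension 4*1*1 + 1*2*2 = 8 = |G|.

Derivation: General theorem: in the regular representation of a finite group G, each irreducible appears with multiplicity equal to its dimension. Check: dim(rho_reg) = sum d_i^2 = 1 + 1 + 1 + 1 + 4 = 8 = |G|.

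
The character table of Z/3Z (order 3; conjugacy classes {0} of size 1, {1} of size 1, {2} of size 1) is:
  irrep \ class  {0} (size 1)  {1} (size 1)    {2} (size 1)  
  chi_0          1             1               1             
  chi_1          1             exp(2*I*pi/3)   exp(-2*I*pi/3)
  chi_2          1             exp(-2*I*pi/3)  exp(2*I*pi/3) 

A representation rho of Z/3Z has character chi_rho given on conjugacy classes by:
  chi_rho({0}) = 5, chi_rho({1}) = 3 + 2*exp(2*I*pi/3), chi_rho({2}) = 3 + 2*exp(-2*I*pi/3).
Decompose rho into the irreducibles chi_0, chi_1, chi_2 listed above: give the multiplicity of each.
Multiplicities: chi_0: 3, chi_1: 2, chi_2: 0.

Derivation: Use <chi_rho, chi> = (1/|G|) sum_C |C| * chi_rho(C) * conj(chi(C)) with |G| = 3 for each irreducible chi in the table:
  <chi_rho, chi_0> = (1/3)[1*(5)*conj(1) + 1*(3 + 2*exp(2*I*pi/3))*conj(1) + 1*(3 + 2*exp(-2*I*pi/3))*conj(1)]
      = (1/3)[(5) + (3 + 2*exp(2*I*pi/3)) + (3 + 2*exp(-2*I*pi/3))] = 9/3 = 3
  <chi_rho, chi_1> = (1/3)[1*(5)*conj(1) + 1*(3 + 2*exp(2*I*pi/3))*conj(exp(2*I*pi/3)) + 1*(3 + 2*exp(-2*I*pi/3))*conj(exp(-2*I*pi/3))]
      = (1/3)[(5) + (2 + 3*exp(-2*I*pi/3)) + (2 + 3*exp(2*I*pi/3))] = 6/3 = 2
  <chi_rho, chi_2> = (1/3)[1*(5)*conj(1) + 1*(3 + 2*exp(2*I*pi/3))*conj(exp(-2*I*pi/3)) + 1*(3 + 2*exp(-2*I*pi/3))*conj(exp(2*I*pi/3))]
      = (1/3)[(5) + (2*exp(-2*I*pi/3) + 3*exp(2*I*pi/3)) + (3*exp(-2*I*pi/3) + 2*exp(2*I*pi/3))] = 0/3 = 0
(Exp terms are combined using exp(i*s)*conj(exp(i*t)) = exp(i*(s-t)), and sums of them are collapsed using the identity that for every m > 1 the m distinct m-th roots of unity sum to 0, e.g. 1 + exp(2*I*pi/3) + exp(-2*I*pi/3) = 0.)
Dimension check: dim(rho) = sum (mult * dim) = 3*1 + 2*1 + 0*1 = 5 = chi_rho(e) = 5.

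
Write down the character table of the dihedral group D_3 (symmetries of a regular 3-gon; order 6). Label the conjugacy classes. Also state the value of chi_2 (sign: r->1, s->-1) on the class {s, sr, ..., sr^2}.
Conjugacy classes: {e} of size 1, {r^1, r^2} of size 2, {s, sr, ..., sr^2} of size 3.
Character table:
  irrep \ class              {e} (size 1)  {r^1, r^2} (size 2)  {s, sr, ..., sr^2} (size 3)
  chi_1 (triv)               1             1                    1                          
  chi_2 (sign: r->1, s->-1)  1             1                    -1                         
  chi_3 (2d, j=1)            2             -1                   0                          

Spot check: chi_2 (sign: r->1, s->-1) on {s, sr, ..., sr^2} = -1.

Reasoning: D_3 has order 2*3 = 6 with 3 conjugacy classes, hence 3 irreducibles. Sum of squared dims 1 + 1 + 4 = 6 = |G|. Linear characters come from the abelianisation; the 2-dimensional irreps have character r^k -> 2*cos(2*pi*j*k/3), reflections -> 0.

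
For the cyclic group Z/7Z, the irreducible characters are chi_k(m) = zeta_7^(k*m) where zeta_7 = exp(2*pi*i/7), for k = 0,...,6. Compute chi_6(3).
chi_6(3) = zeta_7^18 = exp(-6*I*pi/7)

Reasoning: chi_6(3) = zeta_7^(6*3) = zeta_7^18. Since zeta_7^7 = 1, this equals zeta_7^4 = exp(2*pi*i*4/7) = exp(-6*I*pi/7).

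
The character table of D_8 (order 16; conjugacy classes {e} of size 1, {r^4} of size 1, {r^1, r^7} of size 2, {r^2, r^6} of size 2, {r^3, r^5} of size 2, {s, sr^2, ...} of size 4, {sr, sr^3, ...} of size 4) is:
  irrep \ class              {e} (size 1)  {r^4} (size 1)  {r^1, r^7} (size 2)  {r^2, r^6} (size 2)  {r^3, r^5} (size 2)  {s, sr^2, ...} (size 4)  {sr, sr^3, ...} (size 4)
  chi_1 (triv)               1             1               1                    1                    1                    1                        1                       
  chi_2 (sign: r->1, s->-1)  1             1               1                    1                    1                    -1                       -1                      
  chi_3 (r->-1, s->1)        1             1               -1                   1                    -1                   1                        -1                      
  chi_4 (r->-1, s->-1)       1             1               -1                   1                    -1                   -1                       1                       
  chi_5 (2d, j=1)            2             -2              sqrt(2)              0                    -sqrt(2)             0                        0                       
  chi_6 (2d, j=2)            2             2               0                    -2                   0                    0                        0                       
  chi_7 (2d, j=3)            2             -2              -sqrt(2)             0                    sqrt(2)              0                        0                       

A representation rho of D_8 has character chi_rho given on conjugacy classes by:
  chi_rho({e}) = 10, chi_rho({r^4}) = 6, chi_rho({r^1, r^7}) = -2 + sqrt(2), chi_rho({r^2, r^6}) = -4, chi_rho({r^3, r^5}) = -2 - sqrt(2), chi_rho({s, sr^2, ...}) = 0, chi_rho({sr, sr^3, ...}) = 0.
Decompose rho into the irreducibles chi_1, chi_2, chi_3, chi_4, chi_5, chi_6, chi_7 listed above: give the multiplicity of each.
Multiplicities: chi_1: 0, chi_2: 0, chi_3: 1, chi_4: 1, chi_5: 1, chi_6: 3, chi_7: 0.

Why: Use <chi_rho, chi> = (1/|G|) sum_C |C| * chi_rho(C) * conj(chi(C)) with |G| = 16 for each irreducible chi in the table:
  <chi_rho, chi_1> = (1/16)[1*(10)*conj(1) + 1*(6)*conj(1) + 2*(-2 + sqrt(2))*conj(1) + 2*(-4)*conj(1) + 2*(-2 - sqrt(2))*conj(1) + 4*(0)*conj(1) + 4*(0)*conj(1)]
      = (1/16)[(10) + (6) + (-4 + 2*sqrt(2)) + (-8) + (-4 - 2*sqrt(2)) + (0) + (0)] = 0/16 = 0
  <chi_rho, chi_2> = (1/16)[1*(10)*conj(1) + 1*(6)*conj(1) + 2*(-2 + sqrt(2))*conj(1) + 2*(-4)*conj(1) + 2*(-2 - sqrt(2))*conj(1) + 4*(0)*conj(-1) + 4*(0)*conj(-1)]
      = (1/16)[(10) + (6) + (-4 + 2*sqrt(2)) + (-8) + (-4 - 2*sqrt(2)) + (0) + (0)] = 0/16 = 0
  <chi_rho, chi_3> = (1/16)[1*(10)*conj(1) + 1*(6)*conj(1) + 2*(-2 + sqrt(2))*conj(-1) + 2*(-4)*conj(1) + 2*(-2 - sqrt(2))*conj(-1) + 4*(0)*conj(1) + 4*(0)*conj(-1)]
      = (1/16)[(10) + (6) + (4 - 2*sqrt(2)) + (-8) + (2*sqrt(2) + 4) + (0) + (0)] = 16/16 = 1
  <chi_rho, chi_4> = (1/16)[1*(10)*conj(1) + 1*(6)*conj(1) + 2*(-2 + sqrt(2))*conj(-1) + 2*(-4)*conj(1) + 2*(-2 - sqrt(2))*conj(-1) + 4*(0)*conj(-1) + 4*(0)*conj(1)]
      = (1/16)[(10) + (6) + (4 - 2*sqrt(2)) + (-8) + (2*sqrt(2) + 4) + (0) + (0)] = 16/16 = 1
  <chi_rho, chi_5> = (1/16)[1*(10)*conj(2) + 1*(6)*conj(-2) + 2*(-2 + sqrt(2))*conj(sqrt(2)) + 2*(-4)*conj(0) + 2*(-2 - sqrt(2))*conj(-sqrt(2)) + 4*(0)*conj(0) + 4*(0)*conj(0)]
      = (1/16)[(20) + (-12) + (4 - 4*sqrt(2)) + (0) + (4 + 4*sqrt(2)) + (0) + (0)] = 16/16 = 1
  <chi_rho, chi_6> = (1/16)[1*(10)*conj(2) + 1*(6)*conj(2) + 2*(-2 + sqrt(2))*conj(0) + 2*(-4)*conj(-2) + 2*(-2 - sqrt(2))*conj(0) + 4*(0)*conj(0) + 4*(0)*conj(0)]
      = (1/16)[(20) + (12) + (0) + (16) + (0) + (0) + (0)] = 48/16 = 3
  <chi_rho, chi_7> = (1/16)[1*(10)*conj(2) + 1*(6)*conj(-2) + 2*(-2 + sqrt(2))*conj(-sqrt(2)) + 2*(-4)*conj(0) + 2*(-2 - sqrt(2))*conj(sqrt(2)) + 4*(0)*conj(0) + 4*(0)*conj(0)]
      = (1/16)[(20) + (-12) + (-4 + 4*sqrt(2)) + (0) + (-4*sqrt(2) - 4) + (0) + (0)] = 0/16 = 0
Dimension check: dim(rho) = sum (mult * dim) = 0*1 + 0*1 + 1*1 + 1*1 + 1*2 + 3*2 + 0*2 = 10 = chi_rho(e) = 10.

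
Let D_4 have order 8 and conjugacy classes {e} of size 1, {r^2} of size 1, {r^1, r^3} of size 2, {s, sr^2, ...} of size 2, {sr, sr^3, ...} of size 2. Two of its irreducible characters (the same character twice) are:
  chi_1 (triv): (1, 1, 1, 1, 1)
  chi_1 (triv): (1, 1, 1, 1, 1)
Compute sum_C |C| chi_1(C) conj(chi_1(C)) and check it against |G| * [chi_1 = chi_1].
Sum = 8 = |G| = 8; so <chi_1, chi_1> = 1 (norm-1 confirms irreducibility).

Justification: Compute term by term over conjugacy classes (|C| * chi_1(C) * conj(chi_1(C))):
  1*(1)*conj(1) + 1*(1)*conj(1) + 2*(1)*conj(1) + 2*(1)*conj(1) + 2*(1)*conj(1)
  = (1) + (1) + (2) + (2) + (2)
  = 8.
Dividing by |G| = 8 gives 8/8 = 1, matching the row-orthogonality relation <chi_1, chi_1> = [chi_1 = chi_1].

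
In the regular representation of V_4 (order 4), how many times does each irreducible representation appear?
Each irreducible V_i of dimension d_i appears with multiplicity d_i, i.e. rho_reg = (direct sum over all irreducibles V_i) d_i V_i. The irreducible dimensions for V_4 are 1, 1, 1, 1: 4 irreducibles of dimension 1, each with multiplicity 1. Total dimension 4*1*1 = 4 = |G|.

Explanation: General theorem: in the regular representation of a finite group G, each irreducible appears with multiplicity equal to its dimension. Check: dim(rho_reg) = sum d_i^2 = 1 + 1 + 1 + 1 = 4 = |G|.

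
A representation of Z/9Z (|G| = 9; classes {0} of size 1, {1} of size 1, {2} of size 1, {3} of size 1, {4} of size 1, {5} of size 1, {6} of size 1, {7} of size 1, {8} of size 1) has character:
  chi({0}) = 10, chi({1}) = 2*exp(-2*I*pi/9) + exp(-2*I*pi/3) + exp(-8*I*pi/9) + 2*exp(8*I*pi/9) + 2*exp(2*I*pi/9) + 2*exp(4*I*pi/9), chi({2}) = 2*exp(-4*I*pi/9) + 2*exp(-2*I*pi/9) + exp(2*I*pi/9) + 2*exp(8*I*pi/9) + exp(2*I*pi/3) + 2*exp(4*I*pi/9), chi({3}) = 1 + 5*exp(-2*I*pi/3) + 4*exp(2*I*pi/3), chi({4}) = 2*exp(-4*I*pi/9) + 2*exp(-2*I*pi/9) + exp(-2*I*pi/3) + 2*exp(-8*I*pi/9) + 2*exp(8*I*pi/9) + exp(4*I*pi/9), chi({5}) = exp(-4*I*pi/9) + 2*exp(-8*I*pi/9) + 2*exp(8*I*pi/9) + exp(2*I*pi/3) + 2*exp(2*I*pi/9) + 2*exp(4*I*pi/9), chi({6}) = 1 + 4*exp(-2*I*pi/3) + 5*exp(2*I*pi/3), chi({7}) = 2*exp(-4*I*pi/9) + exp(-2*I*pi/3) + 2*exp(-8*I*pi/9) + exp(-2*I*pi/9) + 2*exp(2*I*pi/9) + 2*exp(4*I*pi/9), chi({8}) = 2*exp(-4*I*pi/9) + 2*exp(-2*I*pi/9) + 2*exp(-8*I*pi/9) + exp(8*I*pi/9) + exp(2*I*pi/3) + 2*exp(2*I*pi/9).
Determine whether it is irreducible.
Not irreducible (reducible): <chi, chi> = 18 > 1.

Why: <chi, chi> = (1/|G|) sum_C |C| * |chi(C)|^2 = (1/9)[1*|10|^2 + 1*|2*exp(-2*I*pi/9) + exp(-2*I*pi/3) + exp(-8*I*pi/9) + 2*exp(8*I*pi/9) + 2*exp(2*I*pi/9) + 2*exp(4*I*pi/9)|^2 + 1*|2*exp(-4*I*pi/9) + 2*exp(-2*I*pi/9) + exp(2*I*pi/9) + 2*exp(8*I*pi/9) + exp(2*I*pi/3) + 2*exp(4*I*pi/9)|^2 + 1*|1 + 5*exp(-2*I*pi/3) + 4*exp(2*I*pi/3)|^2 + 1*|2*exp(-4*I*pi/9) + 2*exp(-2*I*pi/9) + exp(-2*I*pi/3) + 2*exp(-8*I*pi/9) + 2*exp(8*I*pi/9) + exp(4*I*pi/9)|^2 + 1*|exp(-4*I*pi/9) + 2*exp(-8*I*pi/9) + 2*exp(8*I*pi/9) + exp(2*I*pi/3) + 2*exp(2*I*pi/9) + 2*exp(4*I*pi/9)|^2 + 1*|1 + 4*exp(-2*I*pi/3) + 5*exp(2*I*pi/3)|^2 + 1*|2*exp(-4*I*pi/9) + exp(-2*I*pi/3) + 2*exp(-8*I*pi/9) + exp(-2*I*pi/9) + 2*exp(2*I*pi/9) + 2*exp(4*I*pi/9)|^2 + 1*|2*exp(-4*I*pi/9) + 2*exp(-2*I*pi/9) + 2*exp(-8*I*pi/9) + exp(8*I*pi/9) + exp(2*I*pi/3) + 2*exp(2*I*pi/9)|^2]
  = (1/9)[(100) + (18 + 12*exp(-4*I*pi/9) + 12*exp(-2*I*pi/3) + 7*exp(-2*I*pi/9) + 10*exp(-8*I*pi/9) + 10*exp(8*I*pi/9) + 7*exp(2*I*pi/9) + 12*exp(2*I*pi/3) + 12*exp(4*I*pi/9)) + (18 + 12*exp(-2*I*pi/3) + 7*exp(-4*I*pi/9) + 10*exp(-2*I*pi/9) + 12*exp(-8*I*pi/9) + 12*exp(8*I*pi/9) + 10*exp(2*I*pi/9) + 7*exp(4*I*pi/9) + 12*exp(2*I*pi/3)) + (13) + (18 + 12*exp(-2*I*pi/3) + 10*exp(-4*I*pi/9) + 12*exp(-2*I*pi/9) + 7*exp(-8*I*pi/9) + 7*exp(8*I*pi/9) + 12*exp(2*I*pi/9) + 10*exp(4*I*pi/9) + 12*exp(2*I*pi/3)) + (18 + 12*exp(-2*I*pi/3) + 10*exp(-4*I*pi/9) + 12*exp(-2*I*pi/9) + 7*exp(-8*I*pi/9) + 7*exp(8*I*pi/9) + 12*exp(2*I*pi/9) + 10*exp(4*I*pi/9) + 12*exp(2*I*pi/3)) + (13) + (18 + 12*exp(-2*I*pi/3) + 7*exp(-4*I*pi/9) + 10*exp(-2*I*pi/9) + 12*exp(-8*I*pi/9) + 12*exp(8*I*pi/9) + 10*exp(2*I*pi/9) + 7*exp(4*I*pi/9) + 12*exp(2*I*pi/3)) + (18 + 12*exp(-4*I*pi/9) + 12*exp(-2*I*pi/3) + 7*exp(-2*I*pi/9) + 10*exp(-8*I*pi/9) + 10*exp(8*I*pi/9) + 7*exp(2*I*pi/9) + 12*exp(2*I*pi/3) + 12*exp(4*I*pi/9))] = 162/9 = 18.
(Exp terms are combined using exp(i*s)*conj(exp(i*t)) = exp(i*(s-t)), and sums of them are collapsed using the identity that for every m > 1 the m distinct m-th roots of unity sum to 0, e.g. 1 + exp(2*I*pi/3) + exp(-2*I*pi/3) = 0.)
A character is irreducible iff <chi, chi> = 1, so this representation is reducible.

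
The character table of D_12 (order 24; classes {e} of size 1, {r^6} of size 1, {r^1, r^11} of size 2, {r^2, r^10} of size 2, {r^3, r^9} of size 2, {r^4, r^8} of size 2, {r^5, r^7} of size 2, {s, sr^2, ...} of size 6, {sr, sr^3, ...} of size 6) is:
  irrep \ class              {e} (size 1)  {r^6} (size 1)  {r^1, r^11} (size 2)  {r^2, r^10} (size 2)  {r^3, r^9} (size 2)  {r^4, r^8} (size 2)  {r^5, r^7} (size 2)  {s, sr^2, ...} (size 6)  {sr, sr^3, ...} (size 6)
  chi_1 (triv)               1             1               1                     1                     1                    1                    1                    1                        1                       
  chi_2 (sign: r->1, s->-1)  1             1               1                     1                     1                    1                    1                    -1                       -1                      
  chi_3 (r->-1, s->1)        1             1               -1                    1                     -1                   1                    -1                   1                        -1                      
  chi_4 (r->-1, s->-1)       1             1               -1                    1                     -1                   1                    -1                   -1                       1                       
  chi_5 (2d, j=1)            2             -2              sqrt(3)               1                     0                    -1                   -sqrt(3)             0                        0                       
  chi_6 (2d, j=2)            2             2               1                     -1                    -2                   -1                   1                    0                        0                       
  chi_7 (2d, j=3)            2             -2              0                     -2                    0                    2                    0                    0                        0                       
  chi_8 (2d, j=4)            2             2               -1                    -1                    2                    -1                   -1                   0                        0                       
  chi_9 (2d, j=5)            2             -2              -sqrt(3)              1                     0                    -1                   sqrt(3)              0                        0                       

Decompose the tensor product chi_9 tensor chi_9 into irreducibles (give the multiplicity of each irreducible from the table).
chi_9 tensor chi_9 = chi_1 + chi_2 + chi_6 (all other irreducibles have multiplicity 0).

Proof sketch: The character of a tensor product is the pointwise product (chi_9 * chi_9)(C) = chi_9(C) * chi_9(C):
  {e}: (2)*(2), {r^6}: (-2)*(-2), {r^1, r^11}: (-sqrt(3))*(-sqrt(3)), {r^2, r^10}: (1)*(1), {r^3, r^9}: (0)*(0), {r^4, r^8}: (-1)*(-1), {r^5, r^7}: (sqrt(3))*(sqrt(3)), {s, sr^2, ...}: (0)*(0), {sr, sr^3, ...}: (0)*(0)
so (chi_9 * chi_9) takes values
  {e} -> 4, {r^6} -> 4, {r^1, r^11} -> 3, {r^2, r^10} -> 1, {r^3, r^9} -> 0, {r^4, r^8} -> 1, {r^5, r^7} -> 3, {s, sr^2, ...} -> 0, {sr, sr^3, ...} -> 0.
Now take the inner product of this character with each irreducible chi from the table, <chi_9*chi_9, chi> = (1/24) sum_C |C| (chi_9*chi_9)(C) conj(chi(C)):
  <chi_9*chi_9, chi_1> = (1/24)[1*(4)*conj(1) + 1*(4)*conj(1) + 2*(3)*conj(1) + 2*(1)*conj(1) + 2*(0)*conj(1) + 2*(1)*conj(1) + 2*(3)*conj(1) + 6*(0)*conj(1) + 6*(0)*conj(1)]
      = (1/24)[(4) + (4) + (6) + (2) + (0) + (2) + (6) + (0) + (0)] = 24/24 = 1
  <chi_9*chi_9, chi_2> = (1/24)[1*(4)*conj(1) + 1*(4)*conj(1) + 2*(3)*conj(1) + 2*(1)*conj(1) + 2*(0)*conj(1) + 2*(1)*conj(1) + 2*(3)*conj(1) + 6*(0)*conj(-1) + 6*(0)*conj(-1)]
      = (1/24)[(4) + (4) + (6) + (2) + (0) + (2) + (6) + (0) + (0)] = 24/24 = 1
  <chi_9*chi_9, chi_3> = (1/24)[1*(4)*conj(1) + 1*(4)*conj(1) + 2*(3)*conj(-1) + 2*(1)*conj(1) + 2*(0)*conj(-1) + 2*(1)*conj(1) + 2*(3)*conj(-1) + 6*(0)*conj(1) + 6*(0)*conj(-1)]
      = (1/24)[(4) + (4) + (-6) + (2) + (0) + (2) + (-6) + (0) + (0)] = 0/24 = 0
  <chi_9*chi_9, chi_4> = (1/24)[1*(4)*conj(1) + 1*(4)*conj(1) + 2*(3)*conj(-1) + 2*(1)*conj(1) + 2*(0)*conj(-1) + 2*(1)*conj(1) + 2*(3)*conj(-1) + 6*(0)*conj(-1) + 6*(0)*conj(1)]
      = (1/24)[(4) + (4) + (-6) + (2) + (0) + (2) + (-6) + (0) + (0)] = 0/24 = 0
  <chi_9*chi_9, chi_5> = (1/24)[1*(4)*conj(2) + 1*(4)*conj(-2) + 2*(3)*conj(sqrt(3)) + 2*(1)*conj(1) + 2*(0)*conj(0) + 2*(1)*conj(-1) + 2*(3)*conj(-sqrt(3)) + 6*(0)*conj(0) + 6*(0)*conj(0)]
      = (1/24)[(8) + (-8) + (6*sqrt(3)) + (2) + (0) + (-2) + (-6*sqrt(3)) + (0) + (0)] = 0/24 = 0
  <chi_9*chi_9, chi_6> = (1/24)[1*(4)*conj(2) + 1*(4)*conj(2) + 2*(3)*conj(1) + 2*(1)*conj(-1) + 2*(0)*conj(-2) + 2*(1)*conj(-1) + 2*(3)*conj(1) + 6*(0)*conj(0) + 6*(0)*conj(0)]
      = (1/24)[(8) + (8) + (6) + (-2) + (0) + (-2) + (6) + (0) + (0)] = 24/24 = 1
  <chi_9*chi_9, chi_7> = (1/24)[1*(4)*conj(2) + 1*(4)*conj(-2) + 2*(3)*conj(0) + 2*(1)*conj(-2) + 2*(0)*conj(0) + 2*(1)*conj(2) + 2*(3)*conj(0) + 6*(0)*conj(0) + 6*(0)*conj(0)]
      = (1/24)[(8) + (-8) + (0) + (-4) + (0) + (4) + (0) + (0) + (0)] = 0/24 = 0
  <chi_9*chi_9, chi_8> = (1/24)[1*(4)*conj(2) + 1*(4)*conj(2) + 2*(3)*conj(-1) + 2*(1)*conj(-1) + 2*(0)*conj(2) + 2*(1)*conj(-1) + 2*(3)*conj(-1) + 6*(0)*conj(0) + 6*(0)*conj(0)]
      = (1/24)[(8) + (8) + (-6) + (-2) + (0) + (-2) + (-6) + (0) + (0)] = 0/24 = 0
  <chi_9*chi_9, chi_9> = (1/24)[1*(4)*conj(2) + 1*(4)*conj(-2) + 2*(3)*conj(-sqrt(3)) + 2*(1)*conj(1) + 2*(0)*conj(0) + 2*(1)*conj(-1) + 2*(3)*conj(sqrt(3)) + 6*(0)*conj(0) + 6*(0)*conj(0)]
      = (1/24)[(8) + (-8) + (-6*sqrt(3)) + (2) + (0) + (-2) + (6*sqrt(3)) + (0) + (0)] = 0/24 = 0
Hence the multiplicities are chi_1: 1, chi_2: 1, chi_6: 1. Dimension check: dim(chi_9)*dim(chi_9) = 2*2 = 4 and sum (mult * dim) = 1*1 + 1*1 + 1*2 = 4.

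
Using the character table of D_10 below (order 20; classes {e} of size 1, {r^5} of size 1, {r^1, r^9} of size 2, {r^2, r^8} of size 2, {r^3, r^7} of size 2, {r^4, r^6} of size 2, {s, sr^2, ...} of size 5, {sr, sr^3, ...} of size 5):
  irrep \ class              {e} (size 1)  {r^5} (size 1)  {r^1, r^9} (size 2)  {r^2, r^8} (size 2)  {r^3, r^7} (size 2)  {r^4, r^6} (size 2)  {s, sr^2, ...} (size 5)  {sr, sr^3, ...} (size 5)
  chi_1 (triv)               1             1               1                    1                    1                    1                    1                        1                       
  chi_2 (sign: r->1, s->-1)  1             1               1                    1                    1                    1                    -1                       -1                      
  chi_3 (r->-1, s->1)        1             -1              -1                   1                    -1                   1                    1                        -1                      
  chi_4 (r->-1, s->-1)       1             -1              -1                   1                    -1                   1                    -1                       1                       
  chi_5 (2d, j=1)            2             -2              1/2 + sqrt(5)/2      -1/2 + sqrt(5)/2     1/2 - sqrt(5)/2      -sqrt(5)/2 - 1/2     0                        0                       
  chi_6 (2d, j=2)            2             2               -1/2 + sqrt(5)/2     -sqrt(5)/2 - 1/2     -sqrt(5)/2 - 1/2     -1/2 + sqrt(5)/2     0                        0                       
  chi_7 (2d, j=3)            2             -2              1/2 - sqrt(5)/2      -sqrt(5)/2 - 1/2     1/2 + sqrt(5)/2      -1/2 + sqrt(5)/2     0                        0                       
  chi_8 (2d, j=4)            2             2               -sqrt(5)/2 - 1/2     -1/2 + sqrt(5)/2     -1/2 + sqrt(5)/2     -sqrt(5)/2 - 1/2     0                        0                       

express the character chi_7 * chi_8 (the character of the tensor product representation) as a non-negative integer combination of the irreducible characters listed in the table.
chi_7 tensor chi_8 = chi_5 + chi_7 (all other irreducibles have multiplicity 0).

Working: The character of a tensor product is the pointwise product (chi_7 * chi_8)(C) = chi_7(C) * chi_8(C):
  {e}: (2)*(2), {r^5}: (-2)*(2), {r^1, r^9}: (1/2 - sqrt(5)/2)*(-sqrt(5)/2 - 1/2), {r^2, r^8}: (-sqrt(5)/2 - 1/2)*(-1/2 + sqrt(5)/2), {r^3, r^7}: (1/2 + sqrt(5)/2)*(-1/2 + sqrt(5)/2), {r^4, r^6}: (-1/2 + sqrt(5)/2)*(-sqrt(5)/2 - 1/2), {s, sr^2, ...}: (0)*(0), {sr, sr^3, ...}: (0)*(0)
so (chi_7 * chi_8) takes values
  {e} -> 4, {r^5} -> -4, {r^1, r^9} -> 1, {r^2, r^8} -> -1, {r^3, r^7} -> 1, {r^4, r^6} -> -1, {s, sr^2, ...} -> 0, {sr, sr^3, ...} -> 0.
Now take the inner product of this character with each irreducible chi from the table, <chi_7*chi_8, chi> = (1/20) sum_C |C| (chi_7*chi_8)(C) conj(chi(C)):
  <chi_7*chi_8, chi_1> = (1/20)[1*(4)*conj(1) + 1*(-4)*conj(1) + 2*(1)*conj(1) + 2*(-1)*conj(1) + 2*(1)*conj(1) + 2*(-1)*conj(1) + 5*(0)*conj(1) + 5*(0)*conj(1)]
      = (1/20)[(4) + (-4) + (2) + (-2) + (2) + (-2) + (0) + (0)] = 0/20 = 0
  <chi_7*chi_8, chi_2> = (1/20)[1*(4)*conj(1) + 1*(-4)*conj(1) + 2*(1)*conj(1) + 2*(-1)*conj(1) + 2*(1)*conj(1) + 2*(-1)*conj(1) + 5*(0)*conj(-1) + 5*(0)*conj(-1)]
      = (1/20)[(4) + (-4) + (2) + (-2) + (2) + (-2) + (0) + (0)] = 0/20 = 0
  <chi_7*chi_8, chi_3> = (1/20)[1*(4)*conj(1) + 1*(-4)*conj(-1) + 2*(1)*conj(-1) + 2*(-1)*conj(1) + 2*(1)*conj(-1) + 2*(-1)*conj(1) + 5*(0)*conj(1) + 5*(0)*conj(-1)]
      = (1/20)[(4) + (4) + (-2) + (-2) + (-2) + (-2) + (0) + (0)] = 0/20 = 0
  <chi_7*chi_8, chi_4> = (1/20)[1*(4)*conj(1) + 1*(-4)*conj(-1) + 2*(1)*conj(-1) + 2*(-1)*conj(1) + 2*(1)*conj(-1) + 2*(-1)*conj(1) + 5*(0)*conj(-1) + 5*(0)*conj(1)]
      = (1/20)[(4) + (4) + (-2) + (-2) + (-2) + (-2) + (0) + (0)] = 0/20 = 0
  <chi_7*chi_8, chi_5> = (1/20)[1*(4)*conj(2) + 1*(-4)*conj(-2) + 2*(1)*conj(1/2 + sqrt(5)/2) + 2*(-1)*conj(-1/2 + sqrt(5)/2) + 2*(1)*conj(1/2 - sqrt(5)/2) + 2*(-1)*conj(-sqrt(5)/2 - 1/2) + 5*(0)*conj(0) + 5*(0)*conj(0)]
      = (1/20)[(8) + (8) + (1 + sqrt(5)) + (1 - sqrt(5)) + (1 - sqrt(5)) + (1 + sqrt(5)) + (0) + (0)] = 20/20 = 1
  <chi_7*chi_8, chi_6> = (1/20)[1*(4)*conj(2) + 1*(-4)*conj(2) + 2*(1)*conj(-1/2 + sqrt(5)/2) + 2*(-1)*conj(-sqrt(5)/2 - 1/2) + 2*(1)*conj(-sqrt(5)/2 - 1/2) + 2*(-1)*conj(-1/2 + sqrt(5)/2) + 5*(0)*conj(0) + 5*(0)*conj(0)]
      = (1/20)[(8) + (-8) + (-1 + sqrt(5)) + (1 + sqrt(5)) + (-sqrt(5) - 1) + (1 - sqrt(5)) + (0) + (0)] = 0/20 = 0
  <chi_7*chi_8, chi_7> = (1/20)[1*(4)*conj(2) + 1*(-4)*conj(-2) + 2*(1)*conj(1/2 - sqrt(5)/2) + 2*(-1)*conj(-sqrt(5)/2 - 1/2) + 2*(1)*conj(1/2 + sqrt(5)/2) + 2*(-1)*conj(-1/2 + sqrt(5)/2) + 5*(0)*conj(0) + 5*(0)*conj(0)]
      = (1/20)[(8) + (8) + (1 - sqrt(5)) + (1 + sqrt(5)) + (1 + sqrt(5)) + (1 - sqrt(5)) + (0) + (0)] = 20/20 = 1
  <chi_7*chi_8, chi_8> = (1/20)[1*(4)*conj(2) + 1*(-4)*conj(2) + 2*(1)*conj(-sqrt(5)/2 - 1/2) + 2*(-1)*conj(-1/2 + sqrt(5)/2) + 2*(1)*conj(-1/2 + sqrt(5)/2) + 2*(-1)*conj(-sqrt(5)/2 - 1/2) + 5*(0)*conj(0) + 5*(0)*conj(0)]
      = (1/20)[(8) + (-8) + (-sqrt(5) - 1) + (1 - sqrt(5)) + (-1 + sqrt(5)) + (1 + sqrt(5)) + (0) + (0)] = 0/20 = 0
Hence the multiplicities are chi_5: 1, chi_7: 1. Dimension check: dim(chi_7)*dim(chi_8) = 2*2 = 4 and sum (mult * dim) = 1*2 + 1*2 = 4.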